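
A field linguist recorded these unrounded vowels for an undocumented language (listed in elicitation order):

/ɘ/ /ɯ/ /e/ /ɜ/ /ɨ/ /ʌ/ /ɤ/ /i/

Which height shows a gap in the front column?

height            front     central   back    
high              i         ɨ         ɯ       
high-mid          e         ɘ         ɤ       
low-mid           —         ɜ         ʌ       
Every height has a front member except low-mid, where /ɛ/ would be expected.

low-mid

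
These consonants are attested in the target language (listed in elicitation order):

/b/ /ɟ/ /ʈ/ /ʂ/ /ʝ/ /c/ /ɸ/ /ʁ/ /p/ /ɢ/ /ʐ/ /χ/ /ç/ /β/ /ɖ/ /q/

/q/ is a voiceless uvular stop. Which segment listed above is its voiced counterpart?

/ɢ/

The voiced counterpart is a voiced uvular stop — in this inventory, /ɢ/.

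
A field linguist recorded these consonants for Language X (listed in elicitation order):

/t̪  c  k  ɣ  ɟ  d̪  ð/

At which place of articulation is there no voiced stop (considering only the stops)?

velar

place of articulation  voiceless  voiced  
dental            t̪        d̪      
palatal           c         ɟ       
velar             k         —       
Every place of articulation has a voiced member except velar, where /ɡ/ would be expected.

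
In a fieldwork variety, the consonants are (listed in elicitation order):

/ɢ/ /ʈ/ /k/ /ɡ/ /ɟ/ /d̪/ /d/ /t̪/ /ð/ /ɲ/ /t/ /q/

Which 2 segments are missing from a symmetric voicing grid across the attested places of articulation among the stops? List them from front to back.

Voiceless: /t̪/ (dental), /t/ (alveolar), /ʈ/ (retroflex), /k/ (velar), /q/ (uvular).
Voiced: /d̪/ (dental), /d/ (alveolar), /ɟ/ (palatal), /ɡ/ (velar), /ɢ/ (uvular).
Gaps, from front to back: retroflex lacks voiced (/ɖ/); palatal lacks voiceless (/c/).

/ɖ/, /c/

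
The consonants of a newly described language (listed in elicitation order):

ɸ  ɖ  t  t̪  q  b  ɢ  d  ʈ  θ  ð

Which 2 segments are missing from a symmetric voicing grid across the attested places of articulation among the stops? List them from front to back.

bilabial: voiceless —, voiced /b/.
dental: voiceless /t̪/, voiced —.
alveolar: voiceless /t/, voiced /d/.
retroflex: voiceless /ʈ/, voiced /ɖ/.
uvular: voiceless /q/, voiced /ɢ/.
Gaps, from front to back: bilabial lacks voiceless (/p/); dental lacks voiced (/d̪/).

/p/, /d̪/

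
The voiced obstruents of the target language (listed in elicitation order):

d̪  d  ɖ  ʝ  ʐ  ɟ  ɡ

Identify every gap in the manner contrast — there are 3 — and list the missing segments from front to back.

place of articulation  stop      fricative
dental            d̪        —       
alveolar          d         —       
retroflex         ɖ         ʐ       
palatal           ɟ         ʝ       
velar             ɡ         —       
Gaps, from front to back: dental lacks fricative (/ð/); alveolar lacks fricative (/z/); velar lacks fricative (/ɣ/).

/ð/, /z/, /ɣ/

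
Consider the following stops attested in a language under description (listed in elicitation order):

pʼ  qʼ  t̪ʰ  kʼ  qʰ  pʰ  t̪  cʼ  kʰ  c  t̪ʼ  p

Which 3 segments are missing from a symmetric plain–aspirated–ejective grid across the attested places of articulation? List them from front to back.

Plain: /p/ (bilabial), /t̪/ (dental), /c/ (palatal).
Aspirated: /pʰ/ (bilabial), /t̪ʰ/ (dental), /kʰ/ (velar), /qʰ/ (uvular).
Ejective: /pʼ/ (bilabial), /t̪ʼ/ (dental), /cʼ/ (palatal), /kʼ/ (velar), /qʼ/ (uvular).
Gaps, from front to back: palatal lacks aspirated (/cʰ/); velar lacks plain (/k/); uvular lacks plain (/q/).

/cʰ/, /k/, /q/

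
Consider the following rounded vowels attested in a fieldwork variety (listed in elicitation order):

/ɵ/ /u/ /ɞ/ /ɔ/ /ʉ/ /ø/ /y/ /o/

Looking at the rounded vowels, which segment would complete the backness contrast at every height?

high: front /y/, central /ʉ/, back /u/.
high-mid: front /ø/, central /ɵ/, back /o/.
low-mid: front —, central /ɞ/, back /ɔ/.
The low-mid row has no front member, so the gap is the low-mid front rounded vowel /œ/.

/œ/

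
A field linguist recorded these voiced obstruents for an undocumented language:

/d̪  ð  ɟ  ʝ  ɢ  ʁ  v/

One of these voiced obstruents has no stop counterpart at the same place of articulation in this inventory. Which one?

Dental: /d̪/ ~ /ð/
Palatal: /ɟ/ ~ /ʝ/
Uvular: /ɢ/ ~ /ʁ/
Labiodental: only /v/ (fricative); no stop partner.
So /v/ is the unpaired segment.

/v/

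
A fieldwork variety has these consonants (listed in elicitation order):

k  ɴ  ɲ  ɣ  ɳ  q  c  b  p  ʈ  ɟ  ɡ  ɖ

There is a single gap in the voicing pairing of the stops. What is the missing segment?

/ɢ/

bilabial: voiceless /p/, voiced /b/.
retroflex: voiceless /ʈ/, voiced /ɖ/.
palatal: voiceless /c/, voiced /ɟ/.
velar: voiceless /k/, voiced /ɡ/.
uvular: voiceless /q/, voiced —.
The uvular row has no voiced member, so the gap is the voiced uvular stop /ɢ/.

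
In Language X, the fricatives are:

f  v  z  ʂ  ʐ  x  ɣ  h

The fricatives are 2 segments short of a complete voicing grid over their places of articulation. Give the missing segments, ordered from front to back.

/s/, /ɦ/

labiodental: voiceless /f/, voiced /v/.
alveolar: voiceless —, voiced /z/.
retroflex: voiceless /ʂ/, voiced /ʐ/.
velar: voiceless /x/, voiced /ɣ/.
glottal: voiceless /h/, voiced —.
Gaps, from front to back: alveolar lacks voiceless (/s/); glottal lacks voiced (/ɦ/).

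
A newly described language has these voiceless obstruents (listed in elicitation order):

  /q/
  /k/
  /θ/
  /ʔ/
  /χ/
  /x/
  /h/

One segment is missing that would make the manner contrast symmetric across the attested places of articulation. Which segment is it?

/t̪/

place of articulation  stop      fricative
dental            —         θ       
velar             k         x       
uvular            q         χ       
glottal           ʔ         h       
The dental row has no stop member, so the gap is the dental stop /t̪/.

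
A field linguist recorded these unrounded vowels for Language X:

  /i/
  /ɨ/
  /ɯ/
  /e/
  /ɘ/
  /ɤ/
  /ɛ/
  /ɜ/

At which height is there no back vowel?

Front: /i/ (high), /e/ (high-mid), /ɛ/ (low-mid).
Central: /ɨ/ (high), /ɘ/ (high-mid), /ɜ/ (low-mid).
Back: /ɯ/ (high), /ɤ/ (high-mid).
Every height has a back member except low-mid, where /ʌ/ would be expected.

low-mid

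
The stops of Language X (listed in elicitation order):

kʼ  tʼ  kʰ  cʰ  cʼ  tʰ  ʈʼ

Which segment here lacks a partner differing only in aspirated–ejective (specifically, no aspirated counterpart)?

/ʈʼ/

Alveolar: /tʰ/ ~ /tʼ/
Palatal: /cʰ/ ~ /cʼ/
Velar: /kʰ/ ~ /kʼ/
Retroflex: only /ʈʼ/ (ejective); no aspirated partner.
So /ʈʼ/ is the unpaired segment.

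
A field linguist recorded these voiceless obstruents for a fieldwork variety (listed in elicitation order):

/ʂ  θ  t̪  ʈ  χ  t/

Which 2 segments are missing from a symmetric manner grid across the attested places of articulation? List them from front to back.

/s/, /q/

Stop: /t̪/ (dental), /t/ (alveolar), /ʈ/ (retroflex).
Fricative: /θ/ (dental), /ʂ/ (retroflex), /χ/ (uvular).
Gaps, from front to back: alveolar lacks fricative (/s/); uvular lacks stop (/q/).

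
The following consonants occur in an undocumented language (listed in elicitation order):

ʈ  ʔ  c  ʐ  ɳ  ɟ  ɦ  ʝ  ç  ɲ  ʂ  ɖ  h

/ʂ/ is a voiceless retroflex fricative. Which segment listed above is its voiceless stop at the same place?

The voiceless stop at the same place is a voiceless retroflex stop — in this inventory, /ʈ/.

/ʈ/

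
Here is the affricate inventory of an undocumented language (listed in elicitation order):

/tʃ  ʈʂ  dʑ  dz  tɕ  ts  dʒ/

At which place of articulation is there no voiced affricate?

place of articulation  voiceless  voiced  
alveolar          ts        dz      
postalveolar      tʃ        dʒ      
retroflex         ʈʂ        —       
alveolo-palatal   tɕ        dʑ      
Every place of articulation has a voiced member except retroflex, where /ɖʐ/ would be expected.

retroflex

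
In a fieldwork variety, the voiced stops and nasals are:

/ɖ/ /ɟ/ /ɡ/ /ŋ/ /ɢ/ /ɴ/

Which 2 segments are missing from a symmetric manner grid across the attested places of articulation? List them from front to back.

/ɳ/, /ɲ/

retroflex: oral stop /ɖ/, nasal —.
palatal: oral stop /ɟ/, nasal —.
velar: oral stop /ɡ/, nasal /ŋ/.
uvular: oral stop /ɢ/, nasal /ɴ/.
Gaps, from front to back: retroflex lacks nasal (/ɳ/); palatal lacks nasal (/ɲ/).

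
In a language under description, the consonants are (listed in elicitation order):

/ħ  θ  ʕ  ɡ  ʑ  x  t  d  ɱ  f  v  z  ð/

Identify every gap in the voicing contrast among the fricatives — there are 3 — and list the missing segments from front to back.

/s/, /ɕ/, /ɣ/

Voiceless: /f/ (labiodental), /θ/ (dental), /x/ (velar), /ħ/ (pharyngeal).
Voiced: /v/ (labiodental), /ð/ (dental), /z/ (alveolar), /ʑ/ (alveolo-palatal), /ʕ/ (pharyngeal).
Gaps, from front to back: alveolar lacks voiceless (/s/); alveolo-palatal lacks voiceless (/ɕ/); velar lacks voiced (/ɣ/).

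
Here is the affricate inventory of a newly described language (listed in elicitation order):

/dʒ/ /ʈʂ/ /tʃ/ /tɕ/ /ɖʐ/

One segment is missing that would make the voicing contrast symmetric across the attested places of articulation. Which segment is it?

/dʑ/

Voiceless: /tʃ/ (postalveolar), /ʈʂ/ (retroflex), /tɕ/ (alveolo-palatal).
Voiced: /dʒ/ (postalveolar), /ɖʐ/ (retroflex).
The alveolo-palatal row has no voiced member, so the gap is the voiced alveolo-palatal affricate /dʑ/.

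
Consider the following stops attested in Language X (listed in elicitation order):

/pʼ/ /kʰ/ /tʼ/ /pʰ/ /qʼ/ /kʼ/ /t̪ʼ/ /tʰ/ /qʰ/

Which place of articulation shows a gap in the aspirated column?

place of articulation  aspirated  ejective
bilabial          pʰ        pʼ      
dental            —         t̪ʼ     
alveolar          tʰ        tʼ      
velar             kʰ        kʼ      
uvular            qʰ        qʼ      
Every place of articulation has an aspirated member except dental, where /t̪ʰ/ would be expected.

dental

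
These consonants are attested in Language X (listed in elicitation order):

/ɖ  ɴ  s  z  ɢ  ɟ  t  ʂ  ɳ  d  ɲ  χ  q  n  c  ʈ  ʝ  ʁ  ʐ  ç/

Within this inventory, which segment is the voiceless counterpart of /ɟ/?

/c/

/ɟ/ is a voiced palatal stop.
The voiceless counterpart is a voiceless palatal stop — in this inventory, /c/.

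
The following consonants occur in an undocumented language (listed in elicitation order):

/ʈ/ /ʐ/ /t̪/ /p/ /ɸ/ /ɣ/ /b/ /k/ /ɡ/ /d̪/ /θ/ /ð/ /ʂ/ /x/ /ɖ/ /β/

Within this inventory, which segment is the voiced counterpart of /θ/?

/θ/ is a voiceless dental fricative.
The voiced counterpart is a voiced dental fricative — in this inventory, /ð/.

/ð/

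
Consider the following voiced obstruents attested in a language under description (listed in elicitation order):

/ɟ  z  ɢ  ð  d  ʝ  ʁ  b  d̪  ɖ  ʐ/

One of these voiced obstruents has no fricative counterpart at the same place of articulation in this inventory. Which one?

/b/

Dental: /d̪/ ~ /ð/
Alveolar: /d/ ~ /z/
Retroflex: /ɖ/ ~ /ʐ/
Palatal: /ɟ/ ~ /ʝ/
Uvular: /ɢ/ ~ /ʁ/
Bilabial: only /b/ (stop); no fricative partner.
So /b/ is the unpaired segment.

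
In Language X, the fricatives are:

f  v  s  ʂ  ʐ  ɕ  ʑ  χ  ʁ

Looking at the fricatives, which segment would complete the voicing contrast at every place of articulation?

labiodental: voiceless /f/, voiced /v/.
alveolar: voiceless /s/, voiced —.
retroflex: voiceless /ʂ/, voiced /ʐ/.
alveolo-palatal: voiceless /ɕ/, voiced /ʑ/.
uvular: voiceless /χ/, voiced /ʁ/.
The alveolar row has no voiced member, so the gap is the voiced alveolar fricative /z/.

/z/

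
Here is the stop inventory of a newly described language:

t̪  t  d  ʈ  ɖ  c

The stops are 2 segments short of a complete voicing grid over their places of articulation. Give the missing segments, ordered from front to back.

/d̪/, /ɟ/

Voiceless: /t̪/ (dental), /t/ (alveolar), /ʈ/ (retroflex), /c/ (palatal).
Voiced: /d/ (alveolar), /ɖ/ (retroflex).
Gaps, from front to back: dental lacks voiced (/d̪/); palatal lacks voiced (/ɟ/).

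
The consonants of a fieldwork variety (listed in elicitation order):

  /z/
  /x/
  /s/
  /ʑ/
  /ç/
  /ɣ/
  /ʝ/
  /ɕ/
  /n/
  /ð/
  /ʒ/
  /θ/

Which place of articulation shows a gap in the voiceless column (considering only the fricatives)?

postalveolar

Voiceless: /θ/ (dental), /s/ (alveolar), /ɕ/ (alveolo-palatal), /ç/ (palatal), /x/ (velar).
Voiced: /ð/ (dental), /z/ (alveolar), /ʒ/ (postalveolar), /ʑ/ (alveolo-palatal), /ʝ/ (palatal), /ɣ/ (velar).
Every place of articulation has a voiceless member except postalveolar, where /ʃ/ would be expected.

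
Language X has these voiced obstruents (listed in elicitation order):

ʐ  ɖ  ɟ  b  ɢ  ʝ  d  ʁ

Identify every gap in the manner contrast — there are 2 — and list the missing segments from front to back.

place of articulation  stop      fricative
bilabial          b         —       
alveolar          d         —       
retroflex         ɖ         ʐ       
palatal           ɟ         ʝ       
uvular            ɢ         ʁ       
Gaps, from front to back: bilabial lacks fricative (/β/); alveolar lacks fricative (/z/).

/β/, /z/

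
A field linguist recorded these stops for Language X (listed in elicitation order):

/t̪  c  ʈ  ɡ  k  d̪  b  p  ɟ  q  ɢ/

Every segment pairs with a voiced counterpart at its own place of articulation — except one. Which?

Bilabial: /p/ ~ /b/
Dental: /t̪/ ~ /d̪/
Palatal: /c/ ~ /ɟ/
Velar: /k/ ~ /ɡ/
Uvular: /q/ ~ /ɢ/
Retroflex: only /ʈ/ (voiceless); no voiced partner.
So /ʈ/ is the unpaired segment.

/ʈ/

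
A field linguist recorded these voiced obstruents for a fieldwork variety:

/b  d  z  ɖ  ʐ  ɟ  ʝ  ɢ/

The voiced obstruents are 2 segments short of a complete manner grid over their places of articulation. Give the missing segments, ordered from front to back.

/β/, /ʁ/

Stop: /b/ (bilabial), /d/ (alveolar), /ɖ/ (retroflex), /ɟ/ (palatal), /ɢ/ (uvular).
Fricative: /z/ (alveolar), /ʐ/ (retroflex), /ʝ/ (palatal).
Gaps, from front to back: bilabial lacks fricative (/β/); uvular lacks fricative (/ʁ/).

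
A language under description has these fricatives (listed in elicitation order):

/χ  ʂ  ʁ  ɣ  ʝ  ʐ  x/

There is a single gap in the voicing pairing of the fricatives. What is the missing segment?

/ç/

retroflex: voiceless /ʂ/, voiced /ʐ/.
palatal: voiceless —, voiced /ʝ/.
velar: voiceless /x/, voiced /ɣ/.
uvular: voiceless /χ/, voiced /ʁ/.
The palatal row has no voiceless member, so the gap is the voiceless palatal fricative /ç/.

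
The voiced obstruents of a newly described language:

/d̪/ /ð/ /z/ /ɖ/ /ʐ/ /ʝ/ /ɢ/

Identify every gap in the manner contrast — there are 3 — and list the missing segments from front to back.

/d/, /ɟ/, /ʁ/

dental: stop /d̪/, fricative /ð/.
alveolar: stop —, fricative /z/.
retroflex: stop /ɖ/, fricative /ʐ/.
palatal: stop —, fricative /ʝ/.
uvular: stop /ɢ/, fricative —.
Gaps, from front to back: alveolar lacks stop (/d/); palatal lacks stop (/ɟ/); uvular lacks fricative (/ʁ/).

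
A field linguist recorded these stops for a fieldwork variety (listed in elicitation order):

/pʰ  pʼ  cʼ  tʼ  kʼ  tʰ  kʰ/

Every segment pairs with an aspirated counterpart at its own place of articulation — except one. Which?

/cʼ/

Bilabial: /pʰ/ ~ /pʼ/
Alveolar: /tʰ/ ~ /tʼ/
Velar: /kʰ/ ~ /kʼ/
Palatal: only /cʼ/ (ejective); no aspirated partner.
So /cʼ/ is the unpaired segment.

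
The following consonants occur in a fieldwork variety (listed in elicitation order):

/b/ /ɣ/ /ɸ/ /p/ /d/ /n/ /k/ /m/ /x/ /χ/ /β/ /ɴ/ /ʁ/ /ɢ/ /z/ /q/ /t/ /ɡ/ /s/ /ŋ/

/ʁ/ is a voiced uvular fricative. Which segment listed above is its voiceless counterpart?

The voiceless counterpart is a voiceless uvular fricative — in this inventory, /χ/.

/χ/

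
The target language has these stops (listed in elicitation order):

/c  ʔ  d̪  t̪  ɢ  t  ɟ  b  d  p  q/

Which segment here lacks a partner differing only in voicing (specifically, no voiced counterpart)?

Bilabial: /p/ ~ /b/
Dental: /t̪/ ~ /d̪/
Alveolar: /t/ ~ /d/
Palatal: /c/ ~ /ɟ/
Uvular: /q/ ~ /ɢ/
Glottal: only /ʔ/ (voiceless); no voiced partner.
So /ʔ/ is the unpaired segment.

/ʔ/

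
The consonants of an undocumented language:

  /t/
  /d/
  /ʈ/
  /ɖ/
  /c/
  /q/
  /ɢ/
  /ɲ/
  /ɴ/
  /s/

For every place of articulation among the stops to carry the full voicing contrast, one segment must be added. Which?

Voiceless: /t/ (alveolar), /ʈ/ (retroflex), /c/ (palatal), /q/ (uvular).
Voiced: /d/ (alveolar), /ɖ/ (retroflex), /ɢ/ (uvular).
The palatal row has no voiced member, so the gap is the voiced palatal stop /ɟ/.

/ɟ/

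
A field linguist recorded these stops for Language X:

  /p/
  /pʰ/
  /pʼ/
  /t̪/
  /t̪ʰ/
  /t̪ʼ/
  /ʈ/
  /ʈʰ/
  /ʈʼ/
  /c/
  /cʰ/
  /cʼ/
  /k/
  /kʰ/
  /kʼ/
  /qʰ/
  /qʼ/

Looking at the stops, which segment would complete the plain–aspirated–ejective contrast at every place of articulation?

bilabial: plain /p/, aspirated /pʰ/, ejective /pʼ/.
dental: plain /t̪/, aspirated /t̪ʰ/, ejective /t̪ʼ/.
retroflex: plain /ʈ/, aspirated /ʈʰ/, ejective /ʈʼ/.
palatal: plain /c/, aspirated /cʰ/, ejective /cʼ/.
velar: plain /k/, aspirated /kʰ/, ejective /kʼ/.
uvular: plain —, aspirated /qʰ/, ejective /qʼ/.
The uvular row has no plain member, so the gap is the plain uvular stop /q/.

/q/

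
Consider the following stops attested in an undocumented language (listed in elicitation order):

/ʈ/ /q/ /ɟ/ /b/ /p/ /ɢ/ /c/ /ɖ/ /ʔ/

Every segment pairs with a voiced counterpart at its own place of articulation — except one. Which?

Bilabial: /p/ ~ /b/
Retroflex: /ʈ/ ~ /ɖ/
Palatal: /c/ ~ /ɟ/
Uvular: /q/ ~ /ɢ/
Glottal: only /ʔ/ (voiceless); no voiced partner.
So /ʔ/ is the unpaired segment.

/ʔ/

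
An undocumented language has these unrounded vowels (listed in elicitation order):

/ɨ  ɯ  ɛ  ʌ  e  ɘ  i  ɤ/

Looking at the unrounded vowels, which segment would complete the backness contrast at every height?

/ɜ/

height            front     central   back    
high              i         ɨ         ɯ       
high-mid          e         ɘ         ɤ       
low-mid           ɛ         —         ʌ       
The low-mid row has no central member, so the gap is the low-mid central unrounded vowel /ɜ/.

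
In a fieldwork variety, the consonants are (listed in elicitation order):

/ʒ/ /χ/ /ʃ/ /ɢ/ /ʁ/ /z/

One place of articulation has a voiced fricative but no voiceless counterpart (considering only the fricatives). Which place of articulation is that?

alveolar: voiceless —, voiced /z/.
postalveolar: voiceless /ʃ/, voiced /ʒ/.
uvular: voiceless /χ/, voiced /ʁ/.
Every place of articulation has a voiceless member except alveolar, where /s/ would be expected.

alveolar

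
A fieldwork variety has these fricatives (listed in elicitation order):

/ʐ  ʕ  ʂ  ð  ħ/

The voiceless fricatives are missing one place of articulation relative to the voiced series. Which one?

Voiceless: /ʂ/ (retroflex), /ħ/ (pharyngeal).
Voiced: /ð/ (dental), /ʐ/ (retroflex), /ʕ/ (pharyngeal).
Every place of articulation has a voiceless member except dental, where /θ/ would be expected.

dental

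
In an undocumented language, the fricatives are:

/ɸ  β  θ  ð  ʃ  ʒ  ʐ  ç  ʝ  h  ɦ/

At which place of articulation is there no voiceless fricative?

retroflex

Voiceless: /ɸ/ (bilabial), /θ/ (dental), /ʃ/ (postalveolar), /ç/ (palatal), /h/ (glottal).
Voiced: /β/ (bilabial), /ð/ (dental), /ʒ/ (postalveolar), /ʐ/ (retroflex), /ʝ/ (palatal), /ɦ/ (glottal).
Every place of articulation has a voiceless member except retroflex, where /ʂ/ would be expected.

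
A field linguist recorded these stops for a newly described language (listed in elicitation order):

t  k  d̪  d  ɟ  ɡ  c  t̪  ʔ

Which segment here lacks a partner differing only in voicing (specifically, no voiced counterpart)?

Dental: /t̪/ ~ /d̪/
Alveolar: /t/ ~ /d/
Palatal: /c/ ~ /ɟ/
Velar: /k/ ~ /ɡ/
Glottal: only /ʔ/ (voiceless); no voiced partner.
So /ʔ/ is the unpaired segment.

/ʔ/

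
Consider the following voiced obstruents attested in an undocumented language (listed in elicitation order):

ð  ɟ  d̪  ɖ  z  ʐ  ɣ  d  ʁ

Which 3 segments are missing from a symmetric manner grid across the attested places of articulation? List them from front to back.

Stop: /d̪/ (dental), /d/ (alveolar), /ɖ/ (retroflex), /ɟ/ (palatal).
Fricative: /ð/ (dental), /z/ (alveolar), /ʐ/ (retroflex), /ɣ/ (velar), /ʁ/ (uvular).
Gaps, from front to back: palatal lacks fricative (/ʝ/); velar lacks stop (/ɡ/); uvular lacks stop (/ɢ/).

/ʝ/, /ɡ/, /ɢ/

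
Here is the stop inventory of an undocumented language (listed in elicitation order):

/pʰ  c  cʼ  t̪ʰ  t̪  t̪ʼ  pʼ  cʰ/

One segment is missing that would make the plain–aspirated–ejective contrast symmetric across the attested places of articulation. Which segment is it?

bilabial: plain —, aspirated /pʰ/, ejective /pʼ/.
dental: plain /t̪/, aspirated /t̪ʰ/, ejective /t̪ʼ/.
palatal: plain /c/, aspirated /cʰ/, ejective /cʼ/.
The bilabial row has no plain member, so the gap is the plain bilabial stop /p/.

/p/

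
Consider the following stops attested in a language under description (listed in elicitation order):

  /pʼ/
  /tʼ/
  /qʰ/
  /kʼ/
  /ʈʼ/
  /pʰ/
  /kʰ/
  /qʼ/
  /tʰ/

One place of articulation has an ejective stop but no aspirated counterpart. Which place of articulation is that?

Aspirated: /pʰ/ (bilabial), /tʰ/ (alveolar), /kʰ/ (velar), /qʰ/ (uvular).
Ejective: /pʼ/ (bilabial), /tʼ/ (alveolar), /ʈʼ/ (retroflex), /kʼ/ (velar), /qʼ/ (uvular).
Every place of articulation has an aspirated member except retroflex, where /ʈʰ/ would be expected.

retroflex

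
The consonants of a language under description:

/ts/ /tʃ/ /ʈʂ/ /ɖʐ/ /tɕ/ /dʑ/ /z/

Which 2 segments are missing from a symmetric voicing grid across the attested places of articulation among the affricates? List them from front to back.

/dz/, /dʒ/

alveolar: voiceless /ts/, voiced —.
postalveolar: voiceless /tʃ/, voiced —.
retroflex: voiceless /ʈʂ/, voiced /ɖʐ/.
alveolo-palatal: voiceless /tɕ/, voiced /dʑ/.
Gaps, from front to back: alveolar lacks voiced (/dz/); postalveolar lacks voiced (/dʒ/).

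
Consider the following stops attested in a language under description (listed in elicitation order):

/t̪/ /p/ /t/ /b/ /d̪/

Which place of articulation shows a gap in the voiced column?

alveolar

bilabial: voiceless /p/, voiced /b/.
dental: voiceless /t̪/, voiced /d̪/.
alveolar: voiceless /t/, voiced —.
Every place of articulation has a voiced member except alveolar, where /d/ would be expected.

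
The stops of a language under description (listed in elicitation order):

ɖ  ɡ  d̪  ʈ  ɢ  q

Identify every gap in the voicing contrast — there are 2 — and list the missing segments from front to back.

/t̪/, /k/

Voiceless: /ʈ/ (retroflex), /q/ (uvular).
Voiced: /d̪/ (dental), /ɖ/ (retroflex), /ɡ/ (velar), /ɢ/ (uvular).
Gaps, from front to back: dental lacks voiceless (/t̪/); velar lacks voiceless (/k/).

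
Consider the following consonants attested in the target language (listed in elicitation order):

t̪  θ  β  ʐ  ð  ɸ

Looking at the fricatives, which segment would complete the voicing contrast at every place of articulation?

/ʂ/

Voiceless: /ɸ/ (bilabial), /θ/ (dental).
Voiced: /β/ (bilabial), /ð/ (dental), /ʐ/ (retroflex).
The retroflex row has no voiceless member, so the gap is the voiceless retroflex fricative /ʂ/.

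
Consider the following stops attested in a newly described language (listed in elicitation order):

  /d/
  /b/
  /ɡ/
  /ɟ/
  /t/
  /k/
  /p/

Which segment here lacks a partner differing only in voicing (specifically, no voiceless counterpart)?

Bilabial: /p/ ~ /b/
Alveolar: /t/ ~ /d/
Velar: /k/ ~ /ɡ/
Palatal: only /ɟ/ (voiced); no voiceless partner.
So /ɟ/ is the unpaired segment.

/ɟ/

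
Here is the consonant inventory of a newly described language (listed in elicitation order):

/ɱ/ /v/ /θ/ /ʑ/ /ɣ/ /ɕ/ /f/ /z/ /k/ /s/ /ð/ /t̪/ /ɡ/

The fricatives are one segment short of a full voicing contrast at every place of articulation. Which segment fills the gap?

/x/

Voiceless: /f/ (labiodental), /θ/ (dental), /s/ (alveolar), /ɕ/ (alveolo-palatal).
Voiced: /v/ (labiodental), /ð/ (dental), /z/ (alveolar), /ʑ/ (alveolo-palatal), /ɣ/ (velar).
The velar row has no voiceless member, so the gap is the voiceless velar fricative /x/.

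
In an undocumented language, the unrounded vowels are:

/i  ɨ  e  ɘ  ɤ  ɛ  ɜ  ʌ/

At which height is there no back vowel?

Front: /i/ (high), /e/ (high-mid), /ɛ/ (low-mid).
Central: /ɨ/ (high), /ɘ/ (high-mid), /ɜ/ (low-mid).
Back: /ɤ/ (high-mid), /ʌ/ (low-mid).
Every height has a back member except high, where /ɯ/ would be expected.

high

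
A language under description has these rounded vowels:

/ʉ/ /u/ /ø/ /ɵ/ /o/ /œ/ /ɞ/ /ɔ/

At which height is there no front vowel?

high

height            front     central   back    
high              —         ʉ         u       
high-mid          ø         ɵ         o       
low-mid           œ         ɞ         ɔ       
Every height has a front member except high, where /y/ would be expected.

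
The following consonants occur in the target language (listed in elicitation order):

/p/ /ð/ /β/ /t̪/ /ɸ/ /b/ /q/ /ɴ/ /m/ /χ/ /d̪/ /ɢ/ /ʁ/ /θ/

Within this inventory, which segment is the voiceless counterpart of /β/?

/β/ is a voiced bilabial fricative.
The voiceless counterpart is a voiceless bilabial fricative — in this inventory, /ɸ/.

/ɸ/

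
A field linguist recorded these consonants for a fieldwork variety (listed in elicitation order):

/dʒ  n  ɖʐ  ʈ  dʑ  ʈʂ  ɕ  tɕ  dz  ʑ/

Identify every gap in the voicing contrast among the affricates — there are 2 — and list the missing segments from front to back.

place of articulation  voiceless  voiced  
alveolar          —         dz      
postalveolar      —         dʒ      
retroflex         ʈʂ        ɖʐ      
alveolo-palatal   tɕ        dʑ      
Gaps, from front to back: alveolar lacks voiceless (/ts/); postalveolar lacks voiceless (/tʃ/).

/ts/, /tʃ/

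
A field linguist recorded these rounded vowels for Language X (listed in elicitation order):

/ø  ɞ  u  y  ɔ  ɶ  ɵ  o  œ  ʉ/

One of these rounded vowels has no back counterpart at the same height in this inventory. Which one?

/ɶ/

High: /y/ ~ /ʉ/ ~ /u/
High-mid: /ø/ ~ /ɵ/ ~ /o/
Low-mid: /œ/ ~ /ɞ/ ~ /ɔ/
Low: only /ɶ/ (front); no back partner.
So /ɶ/ is the unpaired segment.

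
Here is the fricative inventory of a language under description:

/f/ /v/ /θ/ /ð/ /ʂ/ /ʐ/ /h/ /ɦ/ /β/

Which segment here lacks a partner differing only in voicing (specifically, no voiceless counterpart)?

/β/

Labiodental: /f/ ~ /v/
Dental: /θ/ ~ /ð/
Retroflex: /ʂ/ ~ /ʐ/
Glottal: /h/ ~ /ɦ/
Bilabial: only /β/ (voiced); no voiceless partner.
So /β/ is the unpaired segment.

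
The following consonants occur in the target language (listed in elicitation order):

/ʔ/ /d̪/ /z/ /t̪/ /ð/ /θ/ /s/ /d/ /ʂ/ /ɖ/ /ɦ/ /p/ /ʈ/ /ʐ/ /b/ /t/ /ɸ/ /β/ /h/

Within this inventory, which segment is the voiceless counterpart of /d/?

/t/

/d/ is a voiced alveolar stop.
The voiceless counterpart is a voiceless alveolar stop — in this inventory, /t/.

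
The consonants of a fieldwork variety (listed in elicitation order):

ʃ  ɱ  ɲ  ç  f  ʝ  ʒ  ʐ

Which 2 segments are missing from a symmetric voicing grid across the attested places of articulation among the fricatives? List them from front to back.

Voiceless: /f/ (labiodental), /ʃ/ (postalveolar), /ç/ (palatal).
Voiced: /ʒ/ (postalveolar), /ʐ/ (retroflex), /ʝ/ (palatal).
Gaps, from front to back: labiodental lacks voiced (/v/); retroflex lacks voiceless (/ʂ/).

/v/, /ʂ/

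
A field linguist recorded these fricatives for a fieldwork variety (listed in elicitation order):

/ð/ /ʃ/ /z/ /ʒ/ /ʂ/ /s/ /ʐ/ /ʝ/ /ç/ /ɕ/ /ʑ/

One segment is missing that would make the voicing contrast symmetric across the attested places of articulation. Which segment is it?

/θ/

place of articulation  voiceless  voiced  
dental            —         ð       
alveolar          s         z       
postalveolar      ʃ         ʒ       
retroflex         ʂ         ʐ       
alveolo-palatal   ɕ         ʑ       
palatal           ç         ʝ       
The dental row has no voiceless member, so the gap is the voiceless dental fricative /θ/.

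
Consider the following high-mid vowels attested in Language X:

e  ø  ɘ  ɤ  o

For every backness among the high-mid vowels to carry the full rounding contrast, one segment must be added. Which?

/ɵ/

front: unrounded /e/, rounded /ø/.
central: unrounded /ɘ/, rounded —.
back: unrounded /ɤ/, rounded /o/.
The central row has no rounded member, so the gap is the central rounded vowel /ɵ/.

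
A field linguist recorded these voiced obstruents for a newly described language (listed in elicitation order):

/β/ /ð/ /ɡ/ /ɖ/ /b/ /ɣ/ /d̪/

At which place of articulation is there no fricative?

retroflex

Stop: /b/ (bilabial), /d̪/ (dental), /ɖ/ (retroflex), /ɡ/ (velar).
Fricative: /β/ (bilabial), /ð/ (dental), /ɣ/ (velar).
Every place of articulation has a fricative member except retroflex, where /ʐ/ would be expected.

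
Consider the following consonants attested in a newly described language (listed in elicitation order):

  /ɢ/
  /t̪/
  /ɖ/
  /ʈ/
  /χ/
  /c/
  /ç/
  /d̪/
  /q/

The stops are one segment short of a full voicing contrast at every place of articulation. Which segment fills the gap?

place of articulation  voiceless  voiced  
dental            t̪        d̪      
retroflex         ʈ         ɖ       
palatal           c         —       
uvular            q         ɢ       
The palatal row has no voiced member, so the gap is the voiced palatal stop /ɟ/.

/ɟ/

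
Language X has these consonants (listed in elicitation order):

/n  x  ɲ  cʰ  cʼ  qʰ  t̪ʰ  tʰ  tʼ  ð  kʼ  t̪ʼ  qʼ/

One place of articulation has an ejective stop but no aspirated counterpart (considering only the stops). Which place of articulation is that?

place of articulation  aspirated  ejective
dental            t̪ʰ       t̪ʼ     
alveolar          tʰ        tʼ      
palatal           cʰ        cʼ      
velar             —         kʼ      
uvular            qʰ        qʼ      
Every place of articulation has an aspirated member except velar, where /kʰ/ would be expected.

velar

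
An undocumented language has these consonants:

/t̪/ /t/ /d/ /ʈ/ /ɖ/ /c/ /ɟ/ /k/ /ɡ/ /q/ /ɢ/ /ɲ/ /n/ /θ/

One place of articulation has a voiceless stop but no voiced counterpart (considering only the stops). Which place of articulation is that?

place of articulation  voiceless  voiced  
dental            t̪        —       
alveolar          t         d       
retroflex         ʈ         ɖ       
palatal           c         ɟ       
velar             k         ɡ       
uvular            q         ɢ       
Every place of articulation has a voiced member except dental, where /d̪/ would be expected.

dental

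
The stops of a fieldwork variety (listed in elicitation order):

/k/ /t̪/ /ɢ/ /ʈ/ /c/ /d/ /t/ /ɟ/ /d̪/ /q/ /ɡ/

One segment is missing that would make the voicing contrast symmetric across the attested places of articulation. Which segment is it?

dental: voiceless /t̪/, voiced /d̪/.
alveolar: voiceless /t/, voiced /d/.
retroflex: voiceless /ʈ/, voiced —.
palatal: voiceless /c/, voiced /ɟ/.
velar: voiceless /k/, voiced /ɡ/.
uvular: voiceless /q/, voiced /ɢ/.
The retroflex row has no voiced member, so the gap is the voiced retroflex stop /ɖ/.

/ɖ/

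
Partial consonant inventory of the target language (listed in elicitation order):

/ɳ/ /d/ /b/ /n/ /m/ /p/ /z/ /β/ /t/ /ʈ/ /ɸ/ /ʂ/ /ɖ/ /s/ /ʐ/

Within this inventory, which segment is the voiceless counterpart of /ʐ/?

/ʐ/ is a voiced retroflex fricative.
The voiceless counterpart is a voiceless retroflex fricative — in this inventory, /ʂ/.

/ʂ/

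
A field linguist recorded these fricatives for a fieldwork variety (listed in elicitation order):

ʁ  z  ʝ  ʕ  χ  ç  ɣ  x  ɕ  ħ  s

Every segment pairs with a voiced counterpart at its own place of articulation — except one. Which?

Alveolar: /s/ ~ /z/
Palatal: /ç/ ~ /ʝ/
Velar: /x/ ~ /ɣ/
Uvular: /χ/ ~ /ʁ/
Pharyngeal: /ħ/ ~ /ʕ/
Alveolo-palatal: only /ɕ/ (voiceless); no voiced partner.
So /ɕ/ is the unpaired segment.

/ɕ/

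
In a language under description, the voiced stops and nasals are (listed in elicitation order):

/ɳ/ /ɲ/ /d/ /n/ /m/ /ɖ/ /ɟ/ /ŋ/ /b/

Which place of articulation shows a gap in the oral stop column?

bilabial: oral stop /b/, nasal /m/.
alveolar: oral stop /d/, nasal /n/.
retroflex: oral stop /ɖ/, nasal /ɳ/.
palatal: oral stop /ɟ/, nasal /ɲ/.
velar: oral stop —, nasal /ŋ/.
Every place of articulation has an oral stop member except velar, where /ɡ/ would be expected.

velar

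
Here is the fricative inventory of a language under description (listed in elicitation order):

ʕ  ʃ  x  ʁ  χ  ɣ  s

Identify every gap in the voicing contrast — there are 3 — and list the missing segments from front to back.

Voiceless: /s/ (alveolar), /ʃ/ (postalveolar), /x/ (velar), /χ/ (uvular).
Voiced: /ɣ/ (velar), /ʁ/ (uvular), /ʕ/ (pharyngeal).
Gaps, from front to back: alveolar lacks voiced (/z/); postalveolar lacks voiced (/ʒ/); pharyngeal lacks voiceless (/ħ/).

/z/, /ʒ/, /ħ/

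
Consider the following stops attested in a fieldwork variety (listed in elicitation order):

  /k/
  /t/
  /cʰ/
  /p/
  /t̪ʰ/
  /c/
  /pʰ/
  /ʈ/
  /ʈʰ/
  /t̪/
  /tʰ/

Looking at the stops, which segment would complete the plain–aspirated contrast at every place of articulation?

place of articulation  plain     aspirated
bilabial          p         pʰ      
dental            t̪        t̪ʰ     
alveolar          t         tʰ      
retroflex         ʈ         ʈʰ      
palatal           c         cʰ      
velar             k         —       
The velar row has no aspirated member, so the gap is the aspirated velar stop /kʰ/.

/kʰ/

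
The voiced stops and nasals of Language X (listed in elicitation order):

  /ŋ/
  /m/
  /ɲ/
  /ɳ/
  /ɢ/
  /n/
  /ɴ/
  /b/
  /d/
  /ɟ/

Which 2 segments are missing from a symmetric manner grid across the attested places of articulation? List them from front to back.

place of articulation  oral stop  nasal   
bilabial          b         m       
alveolar          d         n       
retroflex         —         ɳ       
palatal           ɟ         ɲ       
velar             —         ŋ       
uvular            ɢ         ɴ       
Gaps, from front to back: retroflex lacks oral stop (/ɖ/); velar lacks oral stop (/ɡ/).

/ɖ/, /ɡ/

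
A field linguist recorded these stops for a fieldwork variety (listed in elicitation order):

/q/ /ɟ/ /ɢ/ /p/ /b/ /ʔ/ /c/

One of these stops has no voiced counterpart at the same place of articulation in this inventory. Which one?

/ʔ/

Bilabial: /p/ ~ /b/
Palatal: /c/ ~ /ɟ/
Uvular: /q/ ~ /ɢ/
Glottal: only /ʔ/ (voiceless); no voiced partner.
So /ʔ/ is the unpaired segment.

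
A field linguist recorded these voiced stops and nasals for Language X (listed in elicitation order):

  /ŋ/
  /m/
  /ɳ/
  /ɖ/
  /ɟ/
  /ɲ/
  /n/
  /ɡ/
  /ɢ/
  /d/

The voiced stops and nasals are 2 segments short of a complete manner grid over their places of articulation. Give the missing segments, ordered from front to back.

/b/, /ɴ/

Oral stop: /d/ (alveolar), /ɖ/ (retroflex), /ɟ/ (palatal), /ɡ/ (velar), /ɢ/ (uvular).
Nasal: /m/ (bilabial), /n/ (alveolar), /ɳ/ (retroflex), /ɲ/ (palatal), /ŋ/ (velar).
Gaps, from front to back: bilabial lacks oral stop (/b/); uvular lacks nasal (/ɴ/).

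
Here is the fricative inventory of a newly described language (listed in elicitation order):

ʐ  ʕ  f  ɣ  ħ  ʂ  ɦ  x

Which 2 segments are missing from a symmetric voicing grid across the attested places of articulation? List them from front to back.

/v/, /h/

labiodental: voiceless /f/, voiced —.
retroflex: voiceless /ʂ/, voiced /ʐ/.
velar: voiceless /x/, voiced /ɣ/.
pharyngeal: voiceless /ħ/, voiced /ʕ/.
glottal: voiceless —, voiced /ɦ/.
Gaps, from front to back: labiodental lacks voiced (/v/); glottal lacks voiceless (/h/).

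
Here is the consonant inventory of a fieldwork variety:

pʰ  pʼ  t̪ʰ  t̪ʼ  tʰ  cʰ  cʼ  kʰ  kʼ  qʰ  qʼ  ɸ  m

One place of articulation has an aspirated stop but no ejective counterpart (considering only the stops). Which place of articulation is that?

bilabial: aspirated /pʰ/, ejective /pʼ/.
dental: aspirated /t̪ʰ/, ejective /t̪ʼ/.
alveolar: aspirated /tʰ/, ejective —.
palatal: aspirated /cʰ/, ejective /cʼ/.
velar: aspirated /kʰ/, ejective /kʼ/.
uvular: aspirated /qʰ/, ejective /qʼ/.
Every place of articulation has an ejective member except alveolar, where /tʼ/ would be expected.

alveolar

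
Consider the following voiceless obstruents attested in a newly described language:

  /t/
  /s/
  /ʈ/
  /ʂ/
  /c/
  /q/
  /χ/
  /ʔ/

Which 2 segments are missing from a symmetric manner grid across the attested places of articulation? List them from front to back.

/ç/, /h/

Stop: /t/ (alveolar), /ʈ/ (retroflex), /c/ (palatal), /q/ (uvular), /ʔ/ (glottal).
Fricative: /s/ (alveolar), /ʂ/ (retroflex), /χ/ (uvular).
Gaps, from front to back: palatal lacks fricative (/ç/); glottal lacks fricative (/h/).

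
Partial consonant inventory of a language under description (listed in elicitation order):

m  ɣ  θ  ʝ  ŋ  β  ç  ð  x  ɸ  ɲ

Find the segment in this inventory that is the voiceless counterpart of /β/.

/β/ is a voiced bilabial fricative.
The voiceless counterpart is a voiceless bilabial fricative — in this inventory, /ɸ/.

/ɸ/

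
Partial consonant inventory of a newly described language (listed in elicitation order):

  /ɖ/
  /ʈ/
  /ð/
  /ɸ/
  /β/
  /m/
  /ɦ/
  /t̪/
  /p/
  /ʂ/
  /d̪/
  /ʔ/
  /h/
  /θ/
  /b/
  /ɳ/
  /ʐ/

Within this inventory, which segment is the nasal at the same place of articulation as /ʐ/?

/ɳ/

/ʐ/ is a voiced retroflex fricative.
The nasal at the same place is a retroflex nasal — in this inventory, /ɳ/.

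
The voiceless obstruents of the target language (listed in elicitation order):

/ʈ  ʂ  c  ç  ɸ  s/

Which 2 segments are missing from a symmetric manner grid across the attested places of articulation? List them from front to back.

/p/, /t/

bilabial: stop —, fricative /ɸ/.
alveolar: stop —, fricative /s/.
retroflex: stop /ʈ/, fricative /ʂ/.
palatal: stop /c/, fricative /ç/.
Gaps, from front to back: bilabial lacks stop (/p/); alveolar lacks stop (/t/).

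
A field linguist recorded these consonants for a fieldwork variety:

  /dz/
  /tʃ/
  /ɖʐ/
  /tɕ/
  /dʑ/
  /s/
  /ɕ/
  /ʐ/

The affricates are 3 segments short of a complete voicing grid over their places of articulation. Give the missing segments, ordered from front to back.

/ts/, /dʒ/, /ʈʂ/

place of articulation  voiceless  voiced  
alveolar          —         dz      
postalveolar      tʃ        —       
retroflex         —         ɖʐ      
alveolo-palatal   tɕ        dʑ      
Gaps, from front to back: alveolar lacks voiceless (/ts/); postalveolar lacks voiced (/dʒ/); retroflex lacks voiceless (/ʈʂ/).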